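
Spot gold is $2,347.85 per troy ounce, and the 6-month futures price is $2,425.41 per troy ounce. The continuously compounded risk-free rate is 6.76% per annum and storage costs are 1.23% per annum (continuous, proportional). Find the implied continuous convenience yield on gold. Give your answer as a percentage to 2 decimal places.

F = S·e^((r+u−y)T) ⇒ (r+u−y) = ln(F/S)/T
ln(2425.41/2347.85) = 0.032501; /T ⇒ 0.065002
y = r + u − ln(F/S)/T = 0.0676 + 0.0123 − 0.065002 = 0.014898
y = 1.49%

1.49%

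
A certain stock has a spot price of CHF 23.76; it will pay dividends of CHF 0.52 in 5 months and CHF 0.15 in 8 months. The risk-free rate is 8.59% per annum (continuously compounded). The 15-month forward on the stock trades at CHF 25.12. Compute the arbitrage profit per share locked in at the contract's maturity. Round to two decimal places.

PV(dividends) I = 0.52·e^(−0.0859·5/12) + 0.15·e^(−0.0859·8/12) = 0.6434
Fair forward F* = (S − I)·e^(rT) = (23.76 − 0.6434)·e^0.107375 = 23.1166 × 1.113352 = 25.7369
Market CHF 25.12 < fair 25.7369: forward underpriced → reverse cash-and-carry (short the stock, invest proceeds at r, pay the dividends, go long the forward).
Profit at T = |F_mkt − F*| = |25.12 − 25.7369| = CHF 0.62 per share

CHF 0.62 per share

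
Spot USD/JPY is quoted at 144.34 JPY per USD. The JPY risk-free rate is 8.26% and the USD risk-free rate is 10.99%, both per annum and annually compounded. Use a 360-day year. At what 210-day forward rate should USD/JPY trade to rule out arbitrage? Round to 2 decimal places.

142.26

By covered interest parity, F = S · (1+r_JPY)^T / (1+r_USD)^T
= 144.34 × 1.047385 / 1.062712 = 144.34 × 0.985577
F = 142.26 JPY per USD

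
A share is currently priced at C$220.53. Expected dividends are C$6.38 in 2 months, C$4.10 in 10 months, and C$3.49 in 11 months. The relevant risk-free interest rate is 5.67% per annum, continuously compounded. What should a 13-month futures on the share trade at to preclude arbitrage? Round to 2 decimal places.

PV(dividends) I = 6.38·e^(−0.0567·2/12) + 4.10·e^(−0.0567·10/12) + 3.49·e^(−0.0567·11/12)
I = 6.3200 + 3.9108 + 3.3132 = 13.5440
F = (S − I)·e^(rT) = (220.53 − 13.5440) · e^(0.0567·13/12)
= 206.9860 · e^0.061425 = 206.9860 × 1.063351 = C$220.10

C$220.10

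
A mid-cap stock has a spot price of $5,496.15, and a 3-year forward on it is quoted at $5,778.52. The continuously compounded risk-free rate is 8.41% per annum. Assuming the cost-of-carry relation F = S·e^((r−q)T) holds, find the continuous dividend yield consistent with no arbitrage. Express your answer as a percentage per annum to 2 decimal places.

From F = S·e^((r−q)T): (r − q) = ln(F/S)/T
ln(5778.52/5496.15) = ln(1.051376) = 0.050100
(r − q) = 0.050100 / (3) = 0.016700
q = r − ln(F/S)/T = 0.0841 − 0.016700 = 0.067400
q = 6.74%

6.74%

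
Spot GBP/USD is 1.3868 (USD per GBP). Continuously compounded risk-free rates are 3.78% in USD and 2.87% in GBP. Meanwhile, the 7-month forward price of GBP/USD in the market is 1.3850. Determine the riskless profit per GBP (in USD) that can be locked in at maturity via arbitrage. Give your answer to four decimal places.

Fair forward: F* = S·e^(carry·T), with carry = (r_USD − r_GBP) = 0.0378 − 0.0287 = 0.0091
F* = 1.3868 · e^(0.0091 × 7/12) = 1.3868 · e^0.005308 = 1.3868 × 1.005322 = 1.3942
Market 1.3850 < fair 1.3942: forward underpriced → reverse cash-and-carry (short spot, go long the forward).
At maturity, profit = |F_mkt − F*| = |1.3850 − 1.3942| = 0.0092 per GBP (in USD)

0.0092 per GBP (in USD)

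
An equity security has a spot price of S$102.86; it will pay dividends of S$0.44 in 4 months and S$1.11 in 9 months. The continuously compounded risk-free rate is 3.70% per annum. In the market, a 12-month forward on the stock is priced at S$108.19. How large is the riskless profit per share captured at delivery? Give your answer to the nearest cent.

PV(dividends) I = 0.44·e^(−0.0370·4/12) + 1.11·e^(−0.0370·9/12) = 1.5142
Fair forward F* = (S − I)·e^(rT) = (102.86 − 1.5142)·e^0.037000 = 101.3458 × 1.037693 = 105.1658
Market S$108.19 > fair 105.1658: forward overpriced → cash-and-carry (borrow at r, buy the stock and collect the dividends, short the forward).
Profit at T = |F_mkt − F*| = |108.19 − 105.1658| = S$3.02 per share

S$3.02 per share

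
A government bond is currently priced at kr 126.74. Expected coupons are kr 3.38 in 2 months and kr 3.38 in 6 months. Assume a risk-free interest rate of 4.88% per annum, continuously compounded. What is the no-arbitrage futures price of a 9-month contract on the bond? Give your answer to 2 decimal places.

PV(coupons) I = 3.38·e^(−0.0488·2/12) + 3.38·e^(−0.0488·6/12)
I = 3.3526 + 3.2985 = 6.6511
F = (S − I)·e^(rT) = (126.74 − 6.6511) · e^(0.0488·9/12)
= 120.0889 · e^0.036600 = 120.0889 × 1.037278 = kr 124.57

kr 124.57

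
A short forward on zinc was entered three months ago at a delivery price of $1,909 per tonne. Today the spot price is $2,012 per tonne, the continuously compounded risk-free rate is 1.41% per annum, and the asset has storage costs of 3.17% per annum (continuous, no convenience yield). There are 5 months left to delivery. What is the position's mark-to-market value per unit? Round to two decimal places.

Current fair forward for the remaining 5 months: F = S·e^((r + u)·T), (r + u) = 0.0141 + 0.0317 = 0.0458
F = 2012 · e^(0.0458 × 5/12) = 2012 × 1.01926658 = 2050.7644
Value of long forward = (F − K)·e^(−rT) = (2050.7644 − 1909) · e^(−0.0141·5/12)
= 141.7644 × 0.99414222 = 140.93
Short position value = −(long value) = -$140.93

-$140.93 per tonne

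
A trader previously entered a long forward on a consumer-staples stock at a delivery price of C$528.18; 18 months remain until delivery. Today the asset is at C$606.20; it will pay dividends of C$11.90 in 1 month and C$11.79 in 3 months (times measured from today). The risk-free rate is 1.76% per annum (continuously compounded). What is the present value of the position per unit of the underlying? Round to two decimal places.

C$68.16

PV(remaining dividends) I = 11.90·e^(−0.0176·1/12) + 11.79·e^(−0.0176·3/12) = 23.6208
Current forward F = (S − I)·e^(rT) = (606.20 − 23.6208)·e^(0.0176·18/12) = 582.5792 × 1.026752 = 598.1644
Value (long) = (F − K)·e^(−rT) = (598.1644 − 528.18) × 0.973945 = 68.1610
Value = C$68.16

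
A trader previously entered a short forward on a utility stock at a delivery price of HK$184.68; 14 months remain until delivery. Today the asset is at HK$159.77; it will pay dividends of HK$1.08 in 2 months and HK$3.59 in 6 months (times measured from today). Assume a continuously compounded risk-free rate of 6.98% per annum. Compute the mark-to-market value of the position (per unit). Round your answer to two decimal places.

HK$15.00

PV(remaining dividends) I = 1.08·e^(−0.0698·2/12) + 3.59·e^(−0.0698·6/12) = 4.5344
Current forward F = (S − I)·e^(rT) = (159.77 − 4.5344)·e^(0.0698·14/12) = 155.2356 × 1.084841 = 168.4059
Value (long) = (F − K)·e^(−rT) = (168.4059 − 184.68) × 0.921794 = -15.0014
Short position value = −(long value) = HK$15.00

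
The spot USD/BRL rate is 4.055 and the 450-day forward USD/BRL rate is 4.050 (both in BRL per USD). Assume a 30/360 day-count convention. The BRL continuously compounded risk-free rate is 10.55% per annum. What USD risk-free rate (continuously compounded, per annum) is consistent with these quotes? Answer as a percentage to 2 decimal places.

10.65%

F = S·e^((r_BRL − r_USD)T) ⇒ r_USD = r_BRL − ln(F/S)/T
ln(4.050/4.055) = -0.001234; /(450/360) = -0.000987
r_USD = 0.1055 + 0.000987 = 0.106487
r_USD = 10.65%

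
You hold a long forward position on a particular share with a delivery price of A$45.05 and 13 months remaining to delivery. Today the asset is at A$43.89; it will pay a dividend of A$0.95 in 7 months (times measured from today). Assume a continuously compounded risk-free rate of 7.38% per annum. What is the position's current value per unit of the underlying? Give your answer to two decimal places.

PV(remaining dividends) I = 0.95·e^(−0.0738·7/12) = 0.9100
Current forward F = (S − I)·e^(rT) = (43.89 − 0.9100)·e^(0.0738·13/12) = 42.9800 × 1.083233 = 46.5574
Value (long) = (F − K)·e^(−rT) = (46.5574 − 45.05) × 0.923163 = 1.3916
Value = A$1.39

A$1.39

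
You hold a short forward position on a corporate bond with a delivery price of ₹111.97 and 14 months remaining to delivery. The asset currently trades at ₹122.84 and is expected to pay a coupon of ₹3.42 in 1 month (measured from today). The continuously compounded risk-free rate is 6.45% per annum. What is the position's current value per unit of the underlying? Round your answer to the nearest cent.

-₹15.58

PV(remaining coupons) I = 3.42·e^(−0.0645·1/12) = 3.4017
Current forward F = (S − I)·e^(rT) = (122.84 − 3.4017)·e^(0.0645·14/12) = 119.4383 × 1.078154 = 128.7729
Value (long) = (F − K)·e^(−rT) = (128.7729 − 111.97) × 0.927512 = 15.5849
Short position value = −(long value) = -₹15.58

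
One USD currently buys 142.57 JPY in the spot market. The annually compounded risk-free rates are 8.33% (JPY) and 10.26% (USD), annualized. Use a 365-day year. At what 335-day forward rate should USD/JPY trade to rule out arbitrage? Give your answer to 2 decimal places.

140.28

By covered interest parity, F = S · (1+r_JPY)^T / (1+r_USD)^T
= 142.57 × 1.076199 / 1.093784 = 142.57 × 0.983923
F = 140.28 JPY per USD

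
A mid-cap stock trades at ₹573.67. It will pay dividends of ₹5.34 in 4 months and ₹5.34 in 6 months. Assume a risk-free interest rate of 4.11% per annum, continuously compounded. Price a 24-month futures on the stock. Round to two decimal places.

₹611.42

PV(dividends) I = 5.34·e^(−0.0411·4/12) + 5.34·e^(−0.0411·6/12)
I = 5.2673 + 5.2314 = 10.4987
F = (S − I)·e^(rT) = (573.67 − 10.4987) · e^(0.0411·24/12)
= 563.1713 · e^0.082200 = 563.1713 × 1.085673 = ₹611.42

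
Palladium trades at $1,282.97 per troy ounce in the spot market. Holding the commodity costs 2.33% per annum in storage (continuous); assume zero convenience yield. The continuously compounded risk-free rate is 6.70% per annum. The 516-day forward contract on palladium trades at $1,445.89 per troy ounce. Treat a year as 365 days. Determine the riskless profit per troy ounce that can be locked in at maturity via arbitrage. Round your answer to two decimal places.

$11.77 per troy ounce

Fair forward: F* = S·e^(carry·T), with carry = (r + u) = 0.0670 + 0.0233 = 0.0903
F* = 1282.97 · e^(0.0903 × 516/365) = 1282.97 · e^0.12765699 = 1282.97 × 1.13616322 = $1457.6633
Market $1445.89 < fair $1457.6633: forward underpriced → reverse cash-and-carry (short spot, go long the forward).
At maturity, profit = |F_mkt − F*| = |1445.89 − 1457.6633| = $11.77 per troy ounce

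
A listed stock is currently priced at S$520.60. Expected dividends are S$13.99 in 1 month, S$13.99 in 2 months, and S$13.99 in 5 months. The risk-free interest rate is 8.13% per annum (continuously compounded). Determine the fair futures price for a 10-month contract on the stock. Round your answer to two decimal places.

PV(dividends) I = 13.99·e^(−0.0813·1/12) + 13.99·e^(−0.0813·2/12) + 13.99·e^(−0.0813·5/12)
I = 13.8955 + 13.8017 + 13.5240 = 41.2212
F = (S − I)·e^(rT) = (520.60 − 41.2212) · e^(0.0813·10/12)
= 479.3788 · e^0.067750 = 479.3788 × 1.070098 = S$512.98

S$512.98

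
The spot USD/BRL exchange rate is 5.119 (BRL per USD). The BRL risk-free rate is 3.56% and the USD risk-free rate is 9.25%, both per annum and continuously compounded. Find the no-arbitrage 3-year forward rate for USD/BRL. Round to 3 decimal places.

F = S·e^((r_BRL − r_USD)T) = 5.119 · e^((0.0356 − 0.0925) × 3)
= 5.119 · e^-0.170700 = 5.119 × 0.843074
F = 4.316 BRL per USD

4.316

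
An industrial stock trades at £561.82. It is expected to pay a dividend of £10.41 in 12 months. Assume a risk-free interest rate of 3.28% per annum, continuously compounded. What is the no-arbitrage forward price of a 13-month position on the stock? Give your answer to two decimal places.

£571.70

PV(dividends) I = 10.41·e^(−0.0328·12/12)
I = 10.0741
F = (S − I)·e^(rT) = (561.82 − 10.0741) · e^(0.0328·13/12)
= 551.7459 · e^0.035533 = 551.7459 × 1.036172 = £571.70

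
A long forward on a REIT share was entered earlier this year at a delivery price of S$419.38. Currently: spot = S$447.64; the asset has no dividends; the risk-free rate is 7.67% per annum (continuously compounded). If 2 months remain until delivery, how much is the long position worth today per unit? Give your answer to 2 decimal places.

Current fair forward for the remaining 2 months: F = S·e^(r·T), r = 0.0767
F = 447.64 · e^(0.0767 × 2/12) = 447.64 × 1.012865 = 453.3989
Value of long forward = (F − K)·e^(−rT) = (453.3989 − 419.38) · e^(−0.0767·2/12)
= 34.0189 × 0.987298 = 33.59

S$33.59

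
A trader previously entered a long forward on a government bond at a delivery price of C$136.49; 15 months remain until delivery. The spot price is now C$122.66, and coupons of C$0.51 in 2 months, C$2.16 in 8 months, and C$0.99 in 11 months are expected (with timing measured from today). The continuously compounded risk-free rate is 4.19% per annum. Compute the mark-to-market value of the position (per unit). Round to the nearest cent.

PV(remaining coupons) I = 0.51·e^(−0.0419·2/12) + 2.16·e^(−0.0419·8/12) + 0.99·e^(−0.0419·11/12) = 3.5596
Current forward F = (S − I)·e^(rT) = (122.66 − 3.5596)·e^(0.0419·15/12) = 119.1004 × 1.053771 = 125.5045
Value (long) = (F − K)·e^(−rT) = (125.5045 − 136.49) × 0.948973 = -10.4249
Value = -C$10.42

-C$10.42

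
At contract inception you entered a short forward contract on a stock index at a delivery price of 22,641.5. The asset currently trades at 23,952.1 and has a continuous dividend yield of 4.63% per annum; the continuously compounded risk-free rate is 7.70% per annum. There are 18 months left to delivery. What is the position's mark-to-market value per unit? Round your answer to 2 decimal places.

Current fair forward for the remaining 18 months: F = S·e^((r − q)·T), (r − q) = 0.0770 − 0.0463 = 0.0307
F = 23952.1 · e^(0.0307 × 18/12) = 23952.1 × 1.04712677 = 25080.8851
Value of long forward = (F − K)·e^(−rT) = (25080.8851 − 22641.5) · e^(−0.0770·18/12)
= 2439.3851 × 0.89092057 = 2173.30
Short position value = −(long value) = -2173.30

-2173.30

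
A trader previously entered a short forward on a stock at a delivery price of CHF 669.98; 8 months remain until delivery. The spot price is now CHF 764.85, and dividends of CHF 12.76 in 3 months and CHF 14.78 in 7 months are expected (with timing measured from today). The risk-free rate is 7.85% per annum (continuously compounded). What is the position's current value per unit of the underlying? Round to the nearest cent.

-CHF 102.40

PV(remaining dividends) I = 12.76·e^(−0.0785·3/12) + 14.78·e^(−0.0785·7/12) = 26.6305
Current forward F = (S − I)·e^(rT) = (764.85 − 26.6305)·e^(0.0785·8/12) = 738.2195 × 1.053727 = 777.8818
Value (long) = (F − K)·e^(−rT) = (777.8818 − 669.98) × 0.949012 = 102.4001
Short position value = −(long value) = -CHF 102.40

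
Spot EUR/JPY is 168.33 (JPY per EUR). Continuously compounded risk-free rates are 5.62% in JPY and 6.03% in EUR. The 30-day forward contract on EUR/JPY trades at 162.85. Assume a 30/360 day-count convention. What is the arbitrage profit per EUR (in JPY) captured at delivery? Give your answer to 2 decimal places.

5.42 per EUR (in JPY)

Fair forward: F* = S·e^(carry·T), with carry = (r_JPY − r_EUR) = 0.0562 − 0.0603 = -0.0041
F* = 168.33 · e^(-0.0041 × 30/360) = 168.33 · e^-0.000342 = 168.33 × 0.999658 = 168.2724
Market 162.85 < fair 168.2724: forward underpriced → reverse cash-and-carry (short spot, go long the forward).
At maturity, profit = |F_mkt − F*| = |162.85 − 168.2724| = 5.42 per EUR (in JPY)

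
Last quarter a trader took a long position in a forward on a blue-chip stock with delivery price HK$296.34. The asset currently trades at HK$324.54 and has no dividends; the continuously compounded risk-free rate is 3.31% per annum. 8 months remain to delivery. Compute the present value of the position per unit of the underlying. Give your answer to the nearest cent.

Current fair forward for the remaining 8 months: F = S·e^(r·T), r = 0.0331
F = 324.54 · e^(0.0331 × 8/12) = 324.54 × 1.022312 = 331.7811
Value of long forward = (F − K)·e^(−rT) = (331.7811 − 296.34) · e^(−0.0331·8/12)
= 35.4411 × 0.978175 = 34.67

HK$34.67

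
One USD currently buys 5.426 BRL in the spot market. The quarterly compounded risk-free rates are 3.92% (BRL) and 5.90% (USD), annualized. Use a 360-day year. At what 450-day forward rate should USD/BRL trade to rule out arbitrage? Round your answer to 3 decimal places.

5.295

By covered interest parity, F = S · (1+r_BRL/4)^(4T) / (1+r_USD/4)^(4T)
= 5.426 × 1.049970 / 1.075958 = 5.426 × 0.975847
F = 5.295 BRL per USD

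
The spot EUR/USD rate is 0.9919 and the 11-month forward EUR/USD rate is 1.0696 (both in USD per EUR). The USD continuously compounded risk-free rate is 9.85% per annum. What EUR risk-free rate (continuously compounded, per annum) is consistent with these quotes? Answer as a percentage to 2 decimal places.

1.62%

F = S·e^((r_USD − r_EUR)T) ⇒ r_EUR = r_USD − ln(F/S)/T
ln(1.0696/0.9919) = 0.075418; /(11/12) = 0.082274
r_EUR = 0.0985 − 0.082274 = 0.016226
r_EUR = 1.62%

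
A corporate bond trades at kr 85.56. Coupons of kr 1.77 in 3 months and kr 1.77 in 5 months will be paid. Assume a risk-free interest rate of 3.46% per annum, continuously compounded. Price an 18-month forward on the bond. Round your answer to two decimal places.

PV(coupons) I = 1.77·e^(−0.0346·3/12) + 1.77·e^(−0.0346·5/12)
I = 1.7548 + 1.7447 = 3.4995
F = (S − I)·e^(rT) = (85.56 − 3.4995) · e^(0.0346·18/12)
= 82.0605 · e^0.051900 = 82.0605 × 1.053270 = kr 86.43

kr 86.43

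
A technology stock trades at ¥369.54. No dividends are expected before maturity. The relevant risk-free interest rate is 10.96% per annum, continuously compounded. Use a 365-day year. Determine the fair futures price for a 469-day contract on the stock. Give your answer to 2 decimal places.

F = S·e^(rT) = 369.54 · e^(0.1096 × 469/365)
= 369.54 · e^0.140828 = 369.54 × 1.151227
F = ¥425.42

¥425.42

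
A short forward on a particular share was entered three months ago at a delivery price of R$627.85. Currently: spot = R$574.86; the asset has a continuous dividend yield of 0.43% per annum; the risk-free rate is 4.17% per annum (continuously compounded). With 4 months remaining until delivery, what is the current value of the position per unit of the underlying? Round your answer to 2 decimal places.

Current fair forward for the remaining 4 months: F = S·e^((r − q)·T), (r − q) = 0.0417 − 0.0043 = 0.0374
F = 574.86 · e^(0.0374 × 4/12) = 574.86 × 1.012545 = 582.0716
Value of long forward = (F − K)·e^(−rT) = (582.0716 − 627.85) · e^(−0.0417·4/12)
= -45.7784 × 0.986196 = -45.15
Short position value = −(long value) = R$45.15

R$45.15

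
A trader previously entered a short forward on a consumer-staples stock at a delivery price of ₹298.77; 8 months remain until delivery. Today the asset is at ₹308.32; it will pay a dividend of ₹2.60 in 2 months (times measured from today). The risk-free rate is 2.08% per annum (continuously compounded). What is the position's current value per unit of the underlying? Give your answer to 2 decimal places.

-₹11.07

PV(remaining dividends) I = 2.60·e^(−0.0208·2/12) = 2.5910
Current forward F = (S − I)·e^(rT) = (308.32 − 2.5910)·e^(0.0208·8/12) = 305.7290 × 1.013963 = 309.9979
Value (long) = (F − K)·e^(−rT) = (309.9979 − 298.77) × 0.986229 = 11.0733
Short position value = −(long value) = -₹11.07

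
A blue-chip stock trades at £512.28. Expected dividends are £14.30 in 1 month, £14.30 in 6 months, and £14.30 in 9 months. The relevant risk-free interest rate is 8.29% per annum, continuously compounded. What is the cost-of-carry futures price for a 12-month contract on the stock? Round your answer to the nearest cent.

PV(dividends) I = 14.30·e^(−0.0829·1/12) + 14.30·e^(−0.0829·6/12) + 14.30·e^(−0.0829·9/12)
I = 14.2016 + 13.7194 + 13.4380 = 41.3590
F = (S − I)·e^(rT) = (512.28 − 41.3590) · e^(0.0829·12/12)
= 470.9210 · e^0.082900 = 470.9210 × 1.086433 = £511.62

£511.62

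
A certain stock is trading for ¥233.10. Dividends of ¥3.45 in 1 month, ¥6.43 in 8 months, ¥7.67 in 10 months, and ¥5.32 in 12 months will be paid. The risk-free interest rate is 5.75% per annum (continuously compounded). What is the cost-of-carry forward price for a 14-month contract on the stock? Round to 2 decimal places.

PV(dividends) I = 3.45·e^(−0.0575·1/12) + 6.43·e^(−0.0575·8/12) + 7.67·e^(−0.0575·10/12) + 5.32·e^(−0.0575·12/12)
I = 3.4335 + 6.1882 + 7.3111 + 5.0227 = 21.9555
F = (S − I)·e^(rT) = (233.10 − 21.9555) · e^(0.0575·14/12)
= 211.1445 · e^0.067083 = 211.1445 × 1.069384 = ¥225.79

¥225.79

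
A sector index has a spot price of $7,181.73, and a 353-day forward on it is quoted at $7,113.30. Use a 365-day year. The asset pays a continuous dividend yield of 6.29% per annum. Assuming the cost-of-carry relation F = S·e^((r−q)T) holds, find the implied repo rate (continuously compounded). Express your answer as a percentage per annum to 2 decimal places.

From F = S·e^((r−q)T): (r − q) = ln(F/S)/T
ln(7113.30/7181.73) = ln(0.990472) = -0.009574
(r − q) = -0.009574 / (353/365) = -0.009899
r = ln(F/S)/T + q = -0.009899 + 0.0629 = 0.053001
r = 5.30%

5.30%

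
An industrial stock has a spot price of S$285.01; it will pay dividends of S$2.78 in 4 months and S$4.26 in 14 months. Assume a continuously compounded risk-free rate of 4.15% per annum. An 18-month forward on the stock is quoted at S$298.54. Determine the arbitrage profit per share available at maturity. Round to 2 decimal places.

S$2.46 per share

PV(dividends) I = 2.78·e^(−0.0415·4/12) + 4.26·e^(−0.0415·14/12) = 6.8005
Fair forward F* = (S − I)·e^(rT) = (285.01 − 6.8005)·e^0.062250 = 278.2095 × 1.064228 = 296.0783
Market S$298.54 > fair 296.0783: forward overpriced → cash-and-carry (borrow at r, buy the stock and collect the dividends, short the forward).
Profit at T = |F_mkt − F*| = |298.54 − 296.0783| = S$2.46 per share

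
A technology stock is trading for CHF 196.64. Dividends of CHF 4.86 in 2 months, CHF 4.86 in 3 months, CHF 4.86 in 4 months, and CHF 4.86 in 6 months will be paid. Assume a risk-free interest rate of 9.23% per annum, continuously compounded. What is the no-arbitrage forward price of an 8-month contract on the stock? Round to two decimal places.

CHF 189.03

PV(dividends) I = 4.86·e^(−0.0923·2/12) + 4.86·e^(−0.0923·3/12) + 4.86·e^(−0.0923·4/12) + 4.86·e^(−0.0923·6/12)
I = 4.7858 + 4.7491 + 4.7128 + 4.6408 = 18.8885
F = (S − I)·e^(rT) = (196.64 − 18.8885) · e^(0.0923·8/12)
= 177.7515 · e^0.061533 = 177.7515 × 1.063466 = CHF 189.03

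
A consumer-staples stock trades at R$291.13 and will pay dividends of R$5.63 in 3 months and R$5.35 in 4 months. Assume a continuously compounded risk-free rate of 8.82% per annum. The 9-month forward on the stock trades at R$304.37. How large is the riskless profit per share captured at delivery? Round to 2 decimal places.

R$4.76 per share

PV(dividends) I = 5.63·e^(−0.0882·3/12) + 5.35·e^(−0.0882·4/12) = 10.7022
Fair forward F* = (S − I)·e^(rT) = (291.13 − 10.7022)·e^0.066150 = 280.4278 × 1.068387 = 299.6054
Market R$304.37 > fair 299.6054: forward overpriced → cash-and-carry (borrow at r, buy the stock and collect the dividends, short the forward).
Profit at T = |F_mkt − F*| = |304.37 − 299.6054| = R$4.76 per share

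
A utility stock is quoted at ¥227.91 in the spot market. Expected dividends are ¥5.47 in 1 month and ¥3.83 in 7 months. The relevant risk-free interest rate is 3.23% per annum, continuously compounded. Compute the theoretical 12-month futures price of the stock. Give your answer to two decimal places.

PV(dividends) I = 5.47·e^(−0.0323·1/12) + 3.83·e^(−0.0323·7/12)
I = 5.4553 + 3.7585 = 9.2138
F = (S − I)·e^(rT) = (227.91 − 9.2138) · e^(0.0323·12/12)
= 218.6962 · e^0.032300 = 218.6962 × 1.032827 = ¥225.88

¥225.88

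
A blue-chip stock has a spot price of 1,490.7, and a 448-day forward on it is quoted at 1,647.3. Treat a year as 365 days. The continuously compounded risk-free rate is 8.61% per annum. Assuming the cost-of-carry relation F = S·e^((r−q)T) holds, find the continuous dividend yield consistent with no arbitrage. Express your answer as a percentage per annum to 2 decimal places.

From F = S·e^((r−q)T): (r − q) = ln(F/S)/T
ln(1647.3/1490.7) = ln(1.105051) = 0.099891
(r − q) = 0.099891 / (448/365) = 0.081384
q = r − ln(F/S)/T = 0.0861 − 0.081384 = 0.004716
q = 0.47%

0.47%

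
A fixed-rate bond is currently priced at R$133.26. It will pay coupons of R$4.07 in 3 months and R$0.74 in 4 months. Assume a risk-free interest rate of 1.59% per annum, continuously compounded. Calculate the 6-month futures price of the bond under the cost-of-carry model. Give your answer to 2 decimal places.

R$129.50

PV(coupons) I = 4.07·e^(−0.0159·3/12) + 0.74·e^(−0.0159·4/12)
I = 4.0539 + 0.7361 = 4.7900
F = (S − I)·e^(rT) = (133.26 − 4.7900) · e^(0.0159·6/12)
= 128.4700 · e^0.007950 = 128.4700 × 1.007982 = R$129.50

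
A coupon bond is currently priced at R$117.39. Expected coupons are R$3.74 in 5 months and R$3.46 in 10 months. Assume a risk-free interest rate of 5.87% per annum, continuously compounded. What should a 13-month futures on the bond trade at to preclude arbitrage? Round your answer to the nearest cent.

PV(coupons) I = 3.74·e^(−0.0587·5/12) + 3.46·e^(−0.0587·10/12)
I = 3.6496 + 3.2948 = 6.9444
F = (S − I)·e^(rT) = (117.39 − 6.9444) · e^(0.0587·13/12)
= 110.4456 · e^0.063592 = 110.4456 × 1.065658 = R$117.70

R$117.70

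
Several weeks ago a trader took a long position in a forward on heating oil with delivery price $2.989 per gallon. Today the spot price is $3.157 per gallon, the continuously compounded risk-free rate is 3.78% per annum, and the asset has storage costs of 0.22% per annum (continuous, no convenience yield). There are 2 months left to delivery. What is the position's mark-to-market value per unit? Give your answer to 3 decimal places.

Current fair forward for the remaining 2 months: F = S·e^((r + u)·T), (r + u) = 0.0378 + 0.0022 = 0.0400
F = 3.157 · e^(0.0400 × 2/12) = 3.157 × 1.006689 = 3.1781
Value of long forward = (F − K)·e^(−rT) = (3.1781 − 2.989) · e^(−0.0378·2/12)
= 0.1891 × 0.993720 = 0.188

$0.188 per gallon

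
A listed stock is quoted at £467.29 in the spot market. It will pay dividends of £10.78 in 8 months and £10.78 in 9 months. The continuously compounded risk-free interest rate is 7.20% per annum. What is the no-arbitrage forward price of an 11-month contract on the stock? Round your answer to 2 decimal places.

PV(dividends) I = 10.78·e^(−0.0720·8/12) + 10.78·e^(−0.0720·9/12)
I = 10.2748 + 10.2133 = 20.4881
F = (S − I)·e^(rT) = (467.29 − 20.4881) · e^(0.0720·11/12)
= 446.8019 · e^0.066000 = 446.8019 × 1.068227 = £477.29

£477.29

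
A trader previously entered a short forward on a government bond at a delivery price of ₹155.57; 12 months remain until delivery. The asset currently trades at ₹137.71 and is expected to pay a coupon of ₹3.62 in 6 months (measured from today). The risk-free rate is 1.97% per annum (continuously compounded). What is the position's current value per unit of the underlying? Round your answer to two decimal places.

₹18.41

PV(remaining coupons) I = 3.62·e^(−0.0197·6/12) = 3.5845
Current forward F = (S − I)·e^(rT) = (137.71 − 3.5845)·e^(0.0197·12/12) = 134.1255 × 1.019895 = 136.7939
Value (long) = (F − K)·e^(−rT) = (136.7939 − 155.57) × 0.980493 = -18.4098
Short position value = −(long value) = ₹18.41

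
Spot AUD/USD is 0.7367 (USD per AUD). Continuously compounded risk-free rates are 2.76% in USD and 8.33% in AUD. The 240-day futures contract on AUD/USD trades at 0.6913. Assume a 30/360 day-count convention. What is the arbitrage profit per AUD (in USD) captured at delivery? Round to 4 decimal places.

Fair futures: F* = S·e^(carry·T), with carry = (r_USD − r_AUD) = 0.0276 − 0.0833 = -0.0557
F* = 0.7367 · e^(-0.0557 × 240/360) = 0.7367 · e^-0.037133 = 0.7367 × 0.963548 = 0.7098
Market 0.6913 < fair 0.7098: forward underpriced → reverse cash-and-carry (short spot, go long the forward).
At maturity, profit = |F_mkt − F*| = |0.6913 − 0.7098| = 0.0185 per AUD (in USD)

0.0185 per AUD (in USD)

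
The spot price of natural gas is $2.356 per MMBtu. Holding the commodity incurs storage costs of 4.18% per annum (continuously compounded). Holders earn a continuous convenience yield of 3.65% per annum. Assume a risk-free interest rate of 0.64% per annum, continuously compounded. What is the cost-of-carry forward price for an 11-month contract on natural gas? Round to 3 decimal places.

Net carry = r + u − y = 0.0064 + 0.0418 − 0.0365 = 0.0117
F = S·e^((r+u−y)T) = 2.356 · e^(0.0117 × 11/12) = 2.356 · e^0.010725
= 2.356 × 1.010783 = $2.381 per MMBtu

$2.381 per MMBtu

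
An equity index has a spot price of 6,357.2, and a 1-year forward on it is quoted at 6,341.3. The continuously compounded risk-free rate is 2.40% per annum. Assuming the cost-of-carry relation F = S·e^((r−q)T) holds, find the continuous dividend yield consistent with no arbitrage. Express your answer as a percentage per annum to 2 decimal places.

2.65%

From F = S·e^((r−q)T): (r − q) = ln(F/S)/T
ln(6341.3/6357.2) = ln(0.997499) = -0.002504
(r − q) = -0.002504 / (1) = -0.002504
q = r − ln(F/S)/T = 0.0240 + 0.002504 = 0.026504
q = 2.65%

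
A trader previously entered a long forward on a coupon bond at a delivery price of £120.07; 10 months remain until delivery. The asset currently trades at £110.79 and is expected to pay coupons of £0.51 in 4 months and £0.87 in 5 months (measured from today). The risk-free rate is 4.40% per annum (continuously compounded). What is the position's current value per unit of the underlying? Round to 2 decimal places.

PV(remaining coupons) I = 0.51·e^(−0.0440·4/12) + 0.87·e^(−0.0440·5/12) = 1.3568
Current forward F = (S − I)·e^(rT) = (110.79 − 1.3568)·e^(0.0440·10/12) = 109.4332 × 1.037347 = 113.5202
Value (long) = (F − K)·e^(−rT) = (113.5202 − 120.07) × 0.963997 = -6.3140
Value = -£6.31

-£6.31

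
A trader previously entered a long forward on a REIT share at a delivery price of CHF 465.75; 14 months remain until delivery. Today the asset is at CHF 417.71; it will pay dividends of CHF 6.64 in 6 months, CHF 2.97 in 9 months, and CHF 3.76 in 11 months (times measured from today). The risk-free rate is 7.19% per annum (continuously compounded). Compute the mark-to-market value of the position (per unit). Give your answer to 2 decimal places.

-CHF 23.30

PV(remaining dividends) I = 6.64·e^(−0.0719·6/12) + 2.97·e^(−0.0719·9/12) + 3.76·e^(−0.0719·11/12) = 12.7398
Current forward F = (S − I)·e^(rT) = (417.71 − 12.7398)·e^(0.0719·14/12) = 404.9702 × 1.087502 = 440.4059
Value (long) = (F − K)·e^(−rT) = (440.4059 − 465.75) × 0.919539 = -23.3049
Value = -CHF 23.30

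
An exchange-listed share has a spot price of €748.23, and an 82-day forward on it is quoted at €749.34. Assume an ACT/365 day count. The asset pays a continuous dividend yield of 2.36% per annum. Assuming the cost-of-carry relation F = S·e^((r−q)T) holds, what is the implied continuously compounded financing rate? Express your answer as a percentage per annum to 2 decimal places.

3.02%

From F = S·e^((r−q)T): (r − q) = ln(F/S)/T
ln(749.34/748.23) = ln(1.001484) = 0.001483
(r − q) = 0.001483 / (82/365) = 0.006601
r = ln(F/S)/T + q = 0.006601 + 0.0236 = 0.030201
r = 3.02%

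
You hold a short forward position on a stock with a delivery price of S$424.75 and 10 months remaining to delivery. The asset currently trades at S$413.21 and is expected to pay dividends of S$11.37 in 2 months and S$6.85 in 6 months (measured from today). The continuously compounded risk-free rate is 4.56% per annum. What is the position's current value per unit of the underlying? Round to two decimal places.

S$13.68

PV(remaining dividends) I = 11.37·e^(−0.0456·2/12) + 6.85·e^(−0.0456·6/12) = 17.9795
Current forward F = (S − I)·e^(rT) = (413.21 − 17.9795)·e^(0.0456·10/12) = 395.2305 × 1.038731 = 410.5382
Value (long) = (F − K)·e^(−rT) = (410.5382 − 424.75) × 0.962713 = -13.6819
Short position value = −(long value) = S$13.68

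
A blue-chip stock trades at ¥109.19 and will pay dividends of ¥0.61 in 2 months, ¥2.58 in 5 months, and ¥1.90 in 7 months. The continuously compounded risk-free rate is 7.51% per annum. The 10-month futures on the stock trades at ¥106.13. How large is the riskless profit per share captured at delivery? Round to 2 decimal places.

PV(dividends) I = 0.61·e^(−0.0751·2/12) + 2.58·e^(−0.0751·5/12) + 1.90·e^(−0.0751·7/12) = 4.9215
Fair futures F* = (S − I)·e^(rT) = (109.19 − 4.9215)·e^0.062583 = 104.2685 × 1.064583 = 111.0025
Market ¥106.13 < fair 111.0025: forward underpriced → reverse cash-and-carry (short the stock, invest proceeds at r, pay the dividends, go long the forward).
Profit at T = |F_mkt − F*| = |106.13 − 111.0025| = ¥4.87 per share

¥4.87 per share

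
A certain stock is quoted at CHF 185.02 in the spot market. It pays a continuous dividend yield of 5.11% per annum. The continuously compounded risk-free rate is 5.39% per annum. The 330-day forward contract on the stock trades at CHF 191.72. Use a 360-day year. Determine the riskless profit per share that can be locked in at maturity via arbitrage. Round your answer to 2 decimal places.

CHF 6.22 per share

Fair forward: F* = S·e^(carry·T), with carry = (r − q) = 0.0539 − 0.0511 = 0.0028
F* = 185.02 · e^(0.0028 × 330/360) = 185.02 · e^0.002567 = 185.02 × 1.002570 = CHF 185.4955
Market CHF 191.72 > fair CHF 185.4955: forward overpriced → cash-and-carry (buy spot, short the forward).
At maturity, profit = |F_mkt − F*| = |191.72 − 185.4955| = CHF 6.22 per share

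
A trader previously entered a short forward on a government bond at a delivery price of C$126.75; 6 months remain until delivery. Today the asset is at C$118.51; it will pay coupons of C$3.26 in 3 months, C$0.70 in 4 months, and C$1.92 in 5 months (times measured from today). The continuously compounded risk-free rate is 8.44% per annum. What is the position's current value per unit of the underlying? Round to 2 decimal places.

PV(remaining coupons) I = 3.26·e^(−0.0844·3/12) + 0.70·e^(−0.0844·4/12) + 1.92·e^(−0.0844·5/12) = 5.7262
Current forward F = (S − I)·e^(rT) = (118.51 − 5.7262)·e^(0.0844·6/12) = 112.7838 × 1.043103 = 117.6451
Value (long) = (F − K)·e^(−rT) = (117.6451 − 126.75) × 0.958678 = -8.7287
Short position value = −(long value) = C$8.73

C$8.73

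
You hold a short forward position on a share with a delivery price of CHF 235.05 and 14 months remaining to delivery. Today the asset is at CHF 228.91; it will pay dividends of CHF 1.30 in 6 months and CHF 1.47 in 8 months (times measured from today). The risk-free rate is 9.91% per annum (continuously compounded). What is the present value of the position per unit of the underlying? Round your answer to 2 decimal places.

PV(remaining dividends) I = 1.30·e^(−0.0991·6/12) + 1.47·e^(−0.0991·8/12) = 2.6132
Current forward F = (S − I)·e^(rT) = (228.91 − 2.6132)·e^(0.0991·14/12) = 226.2968 × 1.122565 = 254.0329
Value (long) = (F − K)·e^(−rT) = (254.0329 − 235.05) × 0.890817 = 16.9103
Short position value = −(long value) = -CHF 16.91

-CHF 16.91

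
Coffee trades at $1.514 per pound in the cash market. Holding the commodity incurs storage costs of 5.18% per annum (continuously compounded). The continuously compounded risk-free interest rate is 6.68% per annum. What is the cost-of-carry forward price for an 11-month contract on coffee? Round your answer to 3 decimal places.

Net carry = r + u − y = 0.0668 + 0.0518 − 0.0000 = 0.1186
F = S·e^((r+u−y)T) = 1.514 · e^(0.1186 × 11/12) = 1.514 · e^0.108717
= 1.514 × 1.114847 = $1.688 per pound

$1.688 per pound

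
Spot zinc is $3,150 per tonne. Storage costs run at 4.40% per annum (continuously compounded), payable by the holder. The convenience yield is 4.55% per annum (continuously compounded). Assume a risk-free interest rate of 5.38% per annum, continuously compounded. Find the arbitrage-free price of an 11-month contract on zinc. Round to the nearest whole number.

Net carry = r + u − y = 0.0538 + 0.0440 − 0.0455 = 0.0523
F = S·e^((r+u−y)T) = 3150 · e^(0.0523 × 11/12) = 3150 · e^0.047942
= 3150 × 1.049110 = $3,305 per tonne

$3,305 per tonne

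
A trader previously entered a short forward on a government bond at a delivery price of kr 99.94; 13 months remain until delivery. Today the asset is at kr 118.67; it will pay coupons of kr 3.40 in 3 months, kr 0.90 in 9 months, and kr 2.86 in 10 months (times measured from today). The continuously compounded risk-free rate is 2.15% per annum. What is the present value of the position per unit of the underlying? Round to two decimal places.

-kr 13.95

PV(remaining coupons) I = 3.40·e^(−0.0215·3/12) + 0.90·e^(−0.0215·9/12) + 2.86·e^(−0.0215·10/12) = 7.0766
Current forward F = (S − I)·e^(rT) = (118.67 − 7.0766)·e^(0.0215·13/12) = 111.5934 × 1.023565 = 114.2231
Value (long) = (F − K)·e^(−rT) = (114.2231 − 99.94) × 0.976977 = 13.9543
Short position value = −(long value) = -kr 13.95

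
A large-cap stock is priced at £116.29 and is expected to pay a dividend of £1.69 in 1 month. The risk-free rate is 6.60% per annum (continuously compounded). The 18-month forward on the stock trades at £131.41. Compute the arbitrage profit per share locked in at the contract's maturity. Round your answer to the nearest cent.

PV(dividends) I = 1.69·e^(−0.0660·1/12) = 1.6807
Fair forward F* = (S − I)·e^(rT) = (116.29 − 1.6807)·e^0.099000 = 114.6093 × 1.104066 = 126.5362
Market £131.41 > fair 126.5362: forward overpriced → cash-and-carry (borrow at r, buy the stock and collect the dividends, short the forward).
Profit at T = |F_mkt − F*| = |131.41 − 126.5362| = £4.87 per share

£4.87 per share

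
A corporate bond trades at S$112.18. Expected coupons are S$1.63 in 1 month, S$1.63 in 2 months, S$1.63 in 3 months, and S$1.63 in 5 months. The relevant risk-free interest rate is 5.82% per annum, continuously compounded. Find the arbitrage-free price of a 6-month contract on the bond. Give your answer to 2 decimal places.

PV(coupons) I = 1.63·e^(−0.0582·1/12) + 1.63·e^(−0.0582·2/12) + 1.63·e^(−0.0582·3/12) + 1.63·e^(−0.0582·5/12)
I = 1.6221 + 1.6143 + 1.6065 + 1.5909 = 6.4338
F = (S − I)·e^(rT) = (112.18 − 6.4338) · e^(0.0582·6/12)
= 105.7462 · e^0.029100 = 105.7462 × 1.029528 = S$108.87

S$108.87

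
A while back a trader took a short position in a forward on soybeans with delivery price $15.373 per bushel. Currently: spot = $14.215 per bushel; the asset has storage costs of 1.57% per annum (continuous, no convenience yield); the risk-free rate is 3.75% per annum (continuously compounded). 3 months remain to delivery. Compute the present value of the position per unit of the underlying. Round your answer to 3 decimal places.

Current fair forward for the remaining 3 months: F = S·e^((r + u)·T), (r + u) = 0.0375 + 0.0157 = 0.0532
F = 14.215 · e^(0.0532 × 3/12) = 14.215 × 1.013389 = 14.4053
Value of long forward = (F − K)·e^(−rT) = (14.4053 − 15.373) · e^(−0.0375·3/12)
= -0.9677 × 0.990669 = -0.959
Short position value = −(long value) = $0.959

$0.959 per bushel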